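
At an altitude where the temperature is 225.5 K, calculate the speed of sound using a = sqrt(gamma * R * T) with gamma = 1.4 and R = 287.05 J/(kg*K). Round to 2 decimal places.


Step 1: gamma * R * T = 1.4 * 287.05 * 225.5 = 90621.685
Step 2: a = sqrt(90621.685) = 301.03 m/s

301.03


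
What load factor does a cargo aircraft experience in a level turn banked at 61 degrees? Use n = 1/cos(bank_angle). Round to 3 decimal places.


Step 1: Convert 61 degrees to radians = 1.064651
Step 2: cos(61 deg) = 0.48481
Step 3: n = 1 / 0.48481 = 2.063

2.063


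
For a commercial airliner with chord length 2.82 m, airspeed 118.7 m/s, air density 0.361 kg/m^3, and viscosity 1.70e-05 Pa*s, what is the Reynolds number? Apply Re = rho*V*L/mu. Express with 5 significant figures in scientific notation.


Step 1: Numerator = rho * V * L = 0.361 * 118.7 * 2.82 = 120.838974
Step 2: Re = 120.838974 / 1.70e-05
Step 3: Re = 7.1082e+06

7.1082e+06


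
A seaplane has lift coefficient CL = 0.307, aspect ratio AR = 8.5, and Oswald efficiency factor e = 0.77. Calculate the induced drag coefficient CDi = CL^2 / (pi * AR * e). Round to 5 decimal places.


Step 1: CL^2 = 0.307^2 = 0.094249
Step 2: pi * AR * e = 3.14159 * 8.5 * 0.77 = 20.561724
Step 3: CDi = 0.094249 / 20.561724 = 0.00458

0.00458


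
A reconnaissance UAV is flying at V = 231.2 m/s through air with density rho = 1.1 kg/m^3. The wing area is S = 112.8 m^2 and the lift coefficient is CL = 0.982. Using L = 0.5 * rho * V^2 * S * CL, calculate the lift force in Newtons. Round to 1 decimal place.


Step 1: Calculate dynamic pressure q = 0.5 * 1.1 * 231.2^2 = 0.5 * 1.1 * 53453.44 = 29399.392 Pa
Step 2: Multiply by wing area and lift coefficient: L = 29399.392 * 112.8 * 0.982
Step 3: L = 3316251.4176 * 0.982 = 3256558.9 N

3256558.9


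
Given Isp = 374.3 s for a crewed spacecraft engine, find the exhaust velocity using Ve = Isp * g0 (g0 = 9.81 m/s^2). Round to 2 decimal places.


Step 1: Ve = Isp * g0 = 374.3 * 9.81
Step 2: Ve = 3671.88 m/s

3671.88


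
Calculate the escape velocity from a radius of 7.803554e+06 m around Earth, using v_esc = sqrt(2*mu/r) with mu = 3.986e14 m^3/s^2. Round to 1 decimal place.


Step 1: 2*mu/r = 2 * 3.986e14 / 7.803554e+06 = 102158580.5647
Step 2: v_esc = sqrt(102158580.5647) = 10107.4 m/s

10107.4


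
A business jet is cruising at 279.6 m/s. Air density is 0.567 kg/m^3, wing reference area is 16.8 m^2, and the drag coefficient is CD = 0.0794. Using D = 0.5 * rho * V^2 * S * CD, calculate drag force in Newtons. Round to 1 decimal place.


Step 1: Dynamic pressure q = 0.5 * 0.567 * 279.6^2 = 22162.9414 Pa
Step 2: Drag D = q * S * CD = 22162.9414 * 16.8 * 0.0794
Step 3: D = 29563.6 N

29563.6


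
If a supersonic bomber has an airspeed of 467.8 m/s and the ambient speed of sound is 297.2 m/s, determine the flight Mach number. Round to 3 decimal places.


Step 1: M = V / a = 467.8 / 297.2
Step 2: M = 1.574

1.574


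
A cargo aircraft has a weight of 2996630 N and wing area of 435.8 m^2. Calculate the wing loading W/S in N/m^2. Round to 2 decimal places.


Step 1: Wing loading = W / S = 2996630 / 435.8
Step 2: Wing loading = 6876.16 N/m^2

6876.16


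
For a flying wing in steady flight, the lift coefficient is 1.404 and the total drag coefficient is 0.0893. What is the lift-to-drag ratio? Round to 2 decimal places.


Step 1: L/D = CL / CD = 1.404 / 0.0893
Step 2: L/D = 15.72

15.72


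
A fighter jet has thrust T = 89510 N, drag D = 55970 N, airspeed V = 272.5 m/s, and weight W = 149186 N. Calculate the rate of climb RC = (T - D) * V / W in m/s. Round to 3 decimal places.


Step 1: Excess thrust = T - D = 89510 - 55970 = 33540 N
Step 2: Excess power = 33540 * 272.5 = 9139650.0 W
Step 3: RC = 9139650.0 / 149186 = 61.263 m/s

61.263


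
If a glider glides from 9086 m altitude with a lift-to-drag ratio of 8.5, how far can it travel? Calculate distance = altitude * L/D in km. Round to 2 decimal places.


Step 1: Glide distance = altitude * L/D = 9086 * 8.5 = 77231.0 m
Step 2: Convert to km: 77231.0 / 1000 = 77.23 km

77.23


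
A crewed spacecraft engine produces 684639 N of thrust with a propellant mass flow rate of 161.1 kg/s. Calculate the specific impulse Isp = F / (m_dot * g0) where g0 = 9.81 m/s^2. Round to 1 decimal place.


Step 1: m_dot * g0 = 161.1 * 9.81 = 1580.39
Step 2: Isp = 684639 / 1580.39 = 433.2 s

433.2


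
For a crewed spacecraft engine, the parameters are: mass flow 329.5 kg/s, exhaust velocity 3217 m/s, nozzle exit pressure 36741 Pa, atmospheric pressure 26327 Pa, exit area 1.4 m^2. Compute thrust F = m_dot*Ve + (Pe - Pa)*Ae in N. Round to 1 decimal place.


Step 1: Momentum thrust = m_dot * Ve = 329.5 * 3217 = 1060001.5 N
Step 2: Pressure thrust = (Pe - Pa) * Ae = (36741 - 26327) * 1.4 = 14579.6 N
Step 3: Total thrust F = 1060001.5 + 14579.6 = 1074581.1 N

1074581.1


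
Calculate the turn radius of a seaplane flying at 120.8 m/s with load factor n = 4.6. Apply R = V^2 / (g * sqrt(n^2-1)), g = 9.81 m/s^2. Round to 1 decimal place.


Step 1: V^2 = 120.8^2 = 14592.64
Step 2: n^2 - 1 = 4.6^2 - 1 = 20.16
Step 3: sqrt(20.16) = 4.489989
Step 4: R = 14592.64 / (9.81 * 4.489989) = 331.3 m

331.3


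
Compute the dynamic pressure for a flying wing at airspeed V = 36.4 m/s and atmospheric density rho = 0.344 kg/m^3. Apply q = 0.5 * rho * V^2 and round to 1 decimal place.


Step 1: V^2 = 36.4^2 = 1324.96
Step 2: q = 0.5 * 0.344 * 1324.96
Step 3: q = 227.9 Pa

227.9


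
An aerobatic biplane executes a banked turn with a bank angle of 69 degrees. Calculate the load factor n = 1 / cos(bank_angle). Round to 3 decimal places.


Step 1: Convert 69 degrees to radians = 1.204277
Step 2: cos(69 deg) = 0.358368
Step 3: n = 1 / 0.358368 = 2.790

2.790


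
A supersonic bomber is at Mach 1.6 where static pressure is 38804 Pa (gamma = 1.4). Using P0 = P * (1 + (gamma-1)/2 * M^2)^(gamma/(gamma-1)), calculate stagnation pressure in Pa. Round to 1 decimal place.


Step 1: (gamma-1)/2 * M^2 = 0.2 * 2.56 = 0.512
Step 2: 1 + 0.512 = 1.512
Step 3: Exponent gamma/(gamma-1) = 3.5
Step 4: P0 = 38804 * 1.512^3.5 = 164933.1 Pa

164933.1


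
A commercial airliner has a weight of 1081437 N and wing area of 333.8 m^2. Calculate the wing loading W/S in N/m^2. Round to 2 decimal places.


Step 1: Wing loading = W / S = 1081437 / 333.8
Step 2: Wing loading = 3239.78 N/m^2

3239.78


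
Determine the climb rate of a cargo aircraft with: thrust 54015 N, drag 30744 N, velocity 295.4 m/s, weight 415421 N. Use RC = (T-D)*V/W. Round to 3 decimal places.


Step 1: Excess thrust = T - D = 54015 - 30744 = 23271 N
Step 2: Excess power = 23271 * 295.4 = 6874253.4 W
Step 3: RC = 6874253.4 / 415421 = 16.548 m/s

16.548


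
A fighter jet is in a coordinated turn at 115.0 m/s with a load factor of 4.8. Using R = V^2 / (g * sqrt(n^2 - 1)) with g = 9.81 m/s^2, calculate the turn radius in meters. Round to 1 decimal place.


Step 1: V^2 = 115.0^2 = 13225.0
Step 2: n^2 - 1 = 4.8^2 - 1 = 22.04
Step 3: sqrt(22.04) = 4.694678
Step 4: R = 13225.0 / (9.81 * 4.694678) = 287.2 m

287.2


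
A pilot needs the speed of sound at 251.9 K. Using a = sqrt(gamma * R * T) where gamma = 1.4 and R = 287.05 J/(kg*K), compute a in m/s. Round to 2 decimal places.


Step 1: gamma * R * T = 1.4 * 287.05 * 251.9 = 101231.053
Step 2: a = sqrt(101231.053) = 318.17 m/s

318.17


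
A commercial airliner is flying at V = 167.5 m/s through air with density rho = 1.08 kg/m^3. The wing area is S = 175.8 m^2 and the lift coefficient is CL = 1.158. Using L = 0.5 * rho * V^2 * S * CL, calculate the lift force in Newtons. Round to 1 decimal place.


Step 1: Calculate dynamic pressure q = 0.5 * 1.08 * 167.5^2 = 0.5 * 1.08 * 28056.25 = 15150.375 Pa
Step 2: Multiply by wing area and lift coefficient: L = 15150.375 * 175.8 * 1.158
Step 3: L = 2663435.925 * 1.158 = 3084258.8 N

3084258.8


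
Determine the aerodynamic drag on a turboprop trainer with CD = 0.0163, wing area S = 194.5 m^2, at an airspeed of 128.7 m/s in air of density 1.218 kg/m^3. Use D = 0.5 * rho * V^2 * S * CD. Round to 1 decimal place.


Step 1: Dynamic pressure q = 0.5 * 1.218 * 128.7^2 = 10087.2872 Pa
Step 2: Drag D = q * S * CD = 10087.2872 * 194.5 * 0.0163
Step 3: D = 31980.2 N

31980.2


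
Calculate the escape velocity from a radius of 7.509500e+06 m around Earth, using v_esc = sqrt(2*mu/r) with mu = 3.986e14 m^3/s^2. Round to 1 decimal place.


Step 1: 2*mu/r = 2 * 3.986e14 / 7.509500e+06 = 106158865.4371
Step 2: v_esc = sqrt(106158865.4371) = 10303.3 m/s

10303.3


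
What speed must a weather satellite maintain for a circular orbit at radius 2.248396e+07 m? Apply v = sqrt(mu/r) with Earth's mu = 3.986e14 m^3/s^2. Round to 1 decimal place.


Step 1: mu / r = 3.986e14 / 2.248396e+07 = 17728193.7879
Step 2: v = sqrt(17728193.7879) = 4210.5 m/s

4210.5


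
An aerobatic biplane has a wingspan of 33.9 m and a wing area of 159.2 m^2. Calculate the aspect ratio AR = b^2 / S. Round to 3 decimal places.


Step 1: b^2 = 33.9^2 = 1149.21
Step 2: AR = 1149.21 / 159.2 = 7.219

7.219


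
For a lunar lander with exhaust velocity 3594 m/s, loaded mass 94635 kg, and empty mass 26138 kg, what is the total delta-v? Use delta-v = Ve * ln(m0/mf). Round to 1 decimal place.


Step 1: Mass ratio m0/mf = 94635 / 26138 = 3.620591
Step 2: ln(3.620591) = 1.286637
Step 3: delta-v = 3594 * 1.286637 = 4624.2 m/s

4624.2


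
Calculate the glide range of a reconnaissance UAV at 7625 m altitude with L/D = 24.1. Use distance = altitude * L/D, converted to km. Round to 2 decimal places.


Step 1: Glide distance = altitude * L/D = 7625 * 24.1 = 183762.5 m
Step 2: Convert to km: 183762.5 / 1000 = 183.76 km

183.76


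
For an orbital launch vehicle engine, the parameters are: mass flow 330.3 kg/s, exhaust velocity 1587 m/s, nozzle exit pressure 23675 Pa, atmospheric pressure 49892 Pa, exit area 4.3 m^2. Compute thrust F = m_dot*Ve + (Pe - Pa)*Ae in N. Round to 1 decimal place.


Step 1: Momentum thrust = m_dot * Ve = 330.3 * 1587 = 524186.1 N
Step 2: Pressure thrust = (Pe - Pa) * Ae = (23675 - 49892) * 4.3 = -112733.1 N
Step 3: Total thrust F = 524186.1 + -112733.1 = 411453.0 N

411453.0


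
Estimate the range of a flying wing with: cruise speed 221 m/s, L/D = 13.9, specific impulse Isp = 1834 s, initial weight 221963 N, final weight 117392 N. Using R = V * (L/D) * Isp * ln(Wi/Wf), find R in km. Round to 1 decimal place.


Step 1: Coefficient = V * (L/D) * Isp = 221 * 13.9 * 1834 = 5633864.6 m
Step 2: Wi/Wf = 221963 / 117392 = 1.890785
Step 3: ln(1.890785) = 0.636992
Step 4: R = 5633864.6 * 0.636992 = 3588726.3 m = 3588.7 km

3588.7


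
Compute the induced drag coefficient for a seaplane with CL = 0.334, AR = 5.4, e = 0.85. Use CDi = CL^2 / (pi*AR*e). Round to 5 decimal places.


Step 1: CL^2 = 0.334^2 = 0.111556
Step 2: pi * AR * e = 3.14159 * 5.4 * 0.85 = 14.41991
Step 3: CDi = 0.111556 / 14.41991 = 0.00774

0.00774


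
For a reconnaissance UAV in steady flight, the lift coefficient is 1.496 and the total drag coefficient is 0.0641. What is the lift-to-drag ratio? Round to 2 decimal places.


Step 1: L/D = CL / CD = 1.496 / 0.0641
Step 2: L/D = 23.34

23.34


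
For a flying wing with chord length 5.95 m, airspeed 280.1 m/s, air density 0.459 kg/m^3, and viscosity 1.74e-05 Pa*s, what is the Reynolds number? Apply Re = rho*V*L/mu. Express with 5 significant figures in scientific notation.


Step 1: Numerator = rho * V * L = 0.459 * 280.1 * 5.95 = 764.967105
Step 2: Re = 764.967105 / 1.74e-05
Step 3: Re = 4.3964e+07

4.3964e+07


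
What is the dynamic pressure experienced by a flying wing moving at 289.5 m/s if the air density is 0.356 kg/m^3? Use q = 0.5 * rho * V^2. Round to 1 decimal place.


Step 1: V^2 = 289.5^2 = 83810.25
Step 2: q = 0.5 * 0.356 * 83810.25
Step 3: q = 14918.2 Pa

14918.2


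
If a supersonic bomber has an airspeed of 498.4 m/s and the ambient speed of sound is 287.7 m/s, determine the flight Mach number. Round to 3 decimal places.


Step 1: M = V / a = 498.4 / 287.7
Step 2: M = 1.732

1.732


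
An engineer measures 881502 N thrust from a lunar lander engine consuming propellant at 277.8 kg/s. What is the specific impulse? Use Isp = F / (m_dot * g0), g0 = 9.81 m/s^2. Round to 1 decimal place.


Step 1: m_dot * g0 = 277.8 * 9.81 = 2725.22
Step 2: Isp = 881502 / 2725.22 = 323.5 s

323.5


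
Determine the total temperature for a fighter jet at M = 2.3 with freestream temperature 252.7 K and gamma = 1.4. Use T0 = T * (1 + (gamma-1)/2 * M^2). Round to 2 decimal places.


Step 1: (gamma-1)/2 = 0.2
Step 2: M^2 = 5.29
Step 3: 1 + 0.2 * 5.29 = 2.058
Step 4: T0 = 252.7 * 2.058 = 520.06 K

520.06


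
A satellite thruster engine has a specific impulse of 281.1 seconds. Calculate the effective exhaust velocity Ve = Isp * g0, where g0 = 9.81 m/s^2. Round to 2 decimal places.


Step 1: Ve = Isp * g0 = 281.1 * 9.81
Step 2: Ve = 2757.59 m/s

2757.59


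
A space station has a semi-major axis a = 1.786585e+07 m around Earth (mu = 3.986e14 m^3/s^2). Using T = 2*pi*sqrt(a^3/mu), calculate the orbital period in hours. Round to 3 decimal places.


Step 1: a^3 / mu = 5.702576e+21 / 3.986e14 = 1.430651e+07
Step 2: sqrt(1.430651e+07) = 3782.395 s
Step 3: T = 2*pi * 3782.395 = 23765.49 s
Step 4: T in hours = 23765.49 / 3600 = 6.602 hours

6.602


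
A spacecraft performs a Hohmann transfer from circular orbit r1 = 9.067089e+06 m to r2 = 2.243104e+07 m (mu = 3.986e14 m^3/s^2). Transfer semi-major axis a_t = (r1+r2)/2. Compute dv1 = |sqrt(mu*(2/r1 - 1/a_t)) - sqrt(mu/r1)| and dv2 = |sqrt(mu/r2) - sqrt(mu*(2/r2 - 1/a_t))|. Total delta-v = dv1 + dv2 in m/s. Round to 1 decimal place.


Step 1: Transfer semi-major axis a_t = (9.067089e+06 + 2.243104e+07) / 2 = 1.574906e+07 m
Step 2: v1 (circular at r1) = sqrt(mu/r1) = 6630.32 m/s
Step 3: v_t1 = sqrt(mu*(2/r1 - 1/a_t)) = 7912.83 m/s
Step 4: dv1 = |7912.83 - 6630.32| = 1282.51 m/s
Step 5: v2 (circular at r2) = 4215.45 m/s, v_t2 = 3198.53 m/s
Step 6: dv2 = |4215.45 - 3198.53| = 1016.92 m/s
Step 7: Total delta-v = 1282.51 + 1016.92 = 2299.4 m/s

2299.4


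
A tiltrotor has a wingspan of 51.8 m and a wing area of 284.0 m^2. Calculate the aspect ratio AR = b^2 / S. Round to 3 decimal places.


Step 1: b^2 = 51.8^2 = 2683.24
Step 2: AR = 2683.24 / 284.0 = 9.448

9.448


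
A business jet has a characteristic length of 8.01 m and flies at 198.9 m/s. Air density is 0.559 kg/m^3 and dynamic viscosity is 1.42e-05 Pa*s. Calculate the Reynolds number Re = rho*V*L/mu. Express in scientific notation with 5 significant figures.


Step 1: Numerator = rho * V * L = 0.559 * 198.9 * 8.01 = 890.592651
Step 2: Re = 890.592651 / 1.42e-05
Step 3: Re = 6.2718e+07

6.2718e+07


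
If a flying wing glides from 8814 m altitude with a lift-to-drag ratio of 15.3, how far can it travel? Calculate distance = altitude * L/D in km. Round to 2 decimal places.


Step 1: Glide distance = altitude * L/D = 8814 * 15.3 = 134854.2 m
Step 2: Convert to km: 134854.2 / 1000 = 134.85 km

134.85


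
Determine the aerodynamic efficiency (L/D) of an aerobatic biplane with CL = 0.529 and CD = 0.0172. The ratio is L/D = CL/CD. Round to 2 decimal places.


Step 1: L/D = CL / CD = 0.529 / 0.0172
Step 2: L/D = 30.76

30.76


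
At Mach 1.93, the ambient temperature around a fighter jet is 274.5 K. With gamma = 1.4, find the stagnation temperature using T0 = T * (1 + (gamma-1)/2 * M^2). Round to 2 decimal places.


Step 1: (gamma-1)/2 = 0.2
Step 2: M^2 = 3.7249
Step 3: 1 + 0.2 * 3.7249 = 1.74498
Step 4: T0 = 274.5 * 1.74498 = 479.00 K

479.00


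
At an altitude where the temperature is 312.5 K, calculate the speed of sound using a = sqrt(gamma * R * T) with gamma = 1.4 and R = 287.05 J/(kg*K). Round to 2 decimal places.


Step 1: gamma * R * T = 1.4 * 287.05 * 312.5 = 125584.375
Step 2: a = sqrt(125584.375) = 354.38 m/s

354.38


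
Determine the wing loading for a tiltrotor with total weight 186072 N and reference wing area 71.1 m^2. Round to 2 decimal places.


Step 1: Wing loading = W / S = 186072 / 71.1
Step 2: Wing loading = 2617.05 N/m^2

2617.05


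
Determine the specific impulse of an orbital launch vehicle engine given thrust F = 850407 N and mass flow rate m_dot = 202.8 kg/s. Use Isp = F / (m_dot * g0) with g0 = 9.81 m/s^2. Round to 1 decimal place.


Step 1: m_dot * g0 = 202.8 * 9.81 = 1989.47
Step 2: Isp = 850407 / 1989.47 = 427.5 s

427.5


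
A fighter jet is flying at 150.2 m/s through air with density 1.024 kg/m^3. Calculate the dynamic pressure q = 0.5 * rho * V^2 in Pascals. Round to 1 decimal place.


Step 1: V^2 = 150.2^2 = 22560.04
Step 2: q = 0.5 * 1.024 * 22560.04
Step 3: q = 11550.7 Pa

11550.7


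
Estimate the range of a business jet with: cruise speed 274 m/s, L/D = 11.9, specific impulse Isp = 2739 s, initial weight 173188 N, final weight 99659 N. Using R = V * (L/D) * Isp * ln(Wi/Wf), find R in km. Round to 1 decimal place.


Step 1: Coefficient = V * (L/D) * Isp = 274 * 11.9 * 2739 = 8930783.4 m
Step 2: Wi/Wf = 173188 / 99659 = 1.737806
Step 3: ln(1.737806) = 0.552623
Step 4: R = 8930783.4 * 0.552623 = 4935359.4 m = 4935.4 km

4935.4


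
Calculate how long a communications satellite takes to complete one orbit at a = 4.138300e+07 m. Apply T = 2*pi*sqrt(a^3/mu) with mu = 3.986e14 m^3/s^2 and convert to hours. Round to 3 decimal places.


Step 1: a^3 / mu = 7.087057e+22 / 3.986e14 = 1.777987e+08
Step 2: sqrt(1.777987e+08) = 13334.1185 s
Step 3: T = 2*pi * 13334.1185 = 83780.74 s
Step 4: T in hours = 83780.74 / 3600 = 23.272 hours

23.272


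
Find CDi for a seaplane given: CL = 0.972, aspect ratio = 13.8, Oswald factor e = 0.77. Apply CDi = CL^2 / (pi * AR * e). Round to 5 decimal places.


Step 1: CL^2 = 0.972^2 = 0.944784
Step 2: pi * AR * e = 3.14159 * 13.8 * 0.77 = 33.382564
Step 3: CDi = 0.944784 / 33.382564 = 0.02830

0.02830


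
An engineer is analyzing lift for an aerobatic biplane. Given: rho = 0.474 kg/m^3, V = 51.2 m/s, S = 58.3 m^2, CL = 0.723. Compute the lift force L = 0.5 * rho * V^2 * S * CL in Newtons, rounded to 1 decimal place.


Step 1: Calculate dynamic pressure q = 0.5 * 0.474 * 51.2^2 = 0.5 * 0.474 * 2621.44 = 621.2813 Pa
Step 2: Multiply by wing area and lift coefficient: L = 621.2813 * 58.3 * 0.723
Step 3: L = 36220.6986 * 0.723 = 26187.6 N

26187.6


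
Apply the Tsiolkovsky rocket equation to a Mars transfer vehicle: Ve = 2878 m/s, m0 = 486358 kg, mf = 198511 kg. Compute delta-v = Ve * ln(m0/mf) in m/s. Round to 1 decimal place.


Step 1: Mass ratio m0/mf = 486358 / 198511 = 2.45003
Step 2: ln(2.45003) = 0.8961
Step 3: delta-v = 2878 * 0.8961 = 2579.0 m/s

2579.0


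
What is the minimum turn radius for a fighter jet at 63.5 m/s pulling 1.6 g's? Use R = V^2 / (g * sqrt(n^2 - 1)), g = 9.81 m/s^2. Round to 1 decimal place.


Step 1: V^2 = 63.5^2 = 4032.25
Step 2: n^2 - 1 = 1.6^2 - 1 = 1.56
Step 3: sqrt(1.56) = 1.249
Step 4: R = 4032.25 / (9.81 * 1.249) = 329.1 m

329.1


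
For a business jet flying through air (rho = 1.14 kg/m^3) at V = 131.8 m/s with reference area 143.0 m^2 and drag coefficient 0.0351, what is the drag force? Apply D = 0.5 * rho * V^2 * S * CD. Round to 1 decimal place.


Step 1: Dynamic pressure q = 0.5 * 1.14 * 131.8^2 = 9901.6068 Pa
Step 2: Drag D = q * S * CD = 9901.6068 * 143.0 * 0.0351
Step 3: D = 49699.1 N

49699.1


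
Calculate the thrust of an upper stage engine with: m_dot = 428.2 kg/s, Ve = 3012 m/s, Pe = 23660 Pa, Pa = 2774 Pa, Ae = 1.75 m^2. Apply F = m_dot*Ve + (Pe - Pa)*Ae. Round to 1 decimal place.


Step 1: Momentum thrust = m_dot * Ve = 428.2 * 3012 = 1289738.4 N
Step 2: Pressure thrust = (Pe - Pa) * Ae = (23660 - 2774) * 1.75 = 36550.50 N
Step 3: Total thrust F = 1289738.4 + 36550.50 = 1326288.9 N

1326288.9


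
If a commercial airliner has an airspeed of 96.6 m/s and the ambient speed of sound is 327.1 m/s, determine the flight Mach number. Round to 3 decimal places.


Step 1: M = V / a = 96.6 / 327.1
Step 2: M = 0.295

0.295


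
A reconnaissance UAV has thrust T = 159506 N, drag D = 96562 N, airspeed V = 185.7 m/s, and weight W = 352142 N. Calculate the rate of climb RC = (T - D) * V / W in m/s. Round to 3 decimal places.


Step 1: Excess thrust = T - D = 159506 - 96562 = 62944 N
Step 2: Excess power = 62944 * 185.7 = 11688700.8 W
Step 3: RC = 11688700.8 / 352142 = 33.193 m/s

33.193


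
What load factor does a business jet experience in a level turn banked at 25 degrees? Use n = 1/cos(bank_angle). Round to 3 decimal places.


Step 1: Convert 25 degrees to radians = 0.436332
Step 2: cos(25 deg) = 0.906308
Step 3: n = 1 / 0.906308 = 1.103

1.103


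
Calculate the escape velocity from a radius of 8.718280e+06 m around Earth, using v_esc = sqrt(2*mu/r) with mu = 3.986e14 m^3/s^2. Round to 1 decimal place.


Step 1: 2*mu/r = 2 * 3.986e14 / 8.718280e+06 = 91440054.6897
Step 2: v_esc = sqrt(91440054.6897) = 9562.4 m/s

9562.4


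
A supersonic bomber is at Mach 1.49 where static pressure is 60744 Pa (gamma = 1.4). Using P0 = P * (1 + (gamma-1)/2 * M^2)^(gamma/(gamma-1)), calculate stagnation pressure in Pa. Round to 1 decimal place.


Step 1: (gamma-1)/2 * M^2 = 0.2 * 2.2201 = 0.44402
Step 2: 1 + 0.44402 = 1.44402
Step 3: Exponent gamma/(gamma-1) = 3.5
Step 4: P0 = 60744 * 1.44402^3.5 = 219790.9 Pa

219790.9


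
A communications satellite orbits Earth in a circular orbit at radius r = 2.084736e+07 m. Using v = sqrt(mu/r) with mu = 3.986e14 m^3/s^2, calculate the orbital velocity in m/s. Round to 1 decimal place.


Step 1: mu / r = 3.986e14 / 2.084736e+07 = 19119926.9356
Step 2: v = sqrt(19119926.9356) = 4372.6 m/s

4372.6


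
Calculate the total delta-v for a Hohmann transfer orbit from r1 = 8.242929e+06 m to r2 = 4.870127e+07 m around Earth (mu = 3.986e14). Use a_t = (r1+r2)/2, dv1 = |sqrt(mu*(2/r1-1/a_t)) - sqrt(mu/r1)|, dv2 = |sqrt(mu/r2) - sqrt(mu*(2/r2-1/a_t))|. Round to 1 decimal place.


Step 1: Transfer semi-major axis a_t = (8.242929e+06 + 4.870127e+07) / 2 = 2.847210e+07 m
Step 2: v1 (circular at r1) = sqrt(mu/r1) = 6953.89 m/s
Step 3: v_t1 = sqrt(mu*(2/r1 - 1/a_t)) = 9094.7 m/s
Step 4: dv1 = |9094.7 - 6953.89| = 2140.81 m/s
Step 5: v2 (circular at r2) = 2860.87 m/s, v_t2 = 1539.32 m/s
Step 6: dv2 = |2860.87 - 1539.32| = 1321.55 m/s
Step 7: Total delta-v = 2140.81 + 1321.55 = 3462.4 m/s

3462.4


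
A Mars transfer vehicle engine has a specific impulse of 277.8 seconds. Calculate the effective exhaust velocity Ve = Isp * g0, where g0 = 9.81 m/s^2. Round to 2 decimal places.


Step 1: Ve = Isp * g0 = 277.8 * 9.81
Step 2: Ve = 2725.22 m/s

2725.22


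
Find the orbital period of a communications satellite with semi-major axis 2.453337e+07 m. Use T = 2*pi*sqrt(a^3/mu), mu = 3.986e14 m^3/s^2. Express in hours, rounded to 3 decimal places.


Step 1: a^3 / mu = 1.476630e+22 / 3.986e14 = 3.704540e+07
Step 2: sqrt(3.704540e+07) = 6086.4935 s
Step 3: T = 2*pi * 6086.4935 = 38242.57 s
Step 4: T in hours = 38242.57 / 3600 = 10.623 hours

10.623


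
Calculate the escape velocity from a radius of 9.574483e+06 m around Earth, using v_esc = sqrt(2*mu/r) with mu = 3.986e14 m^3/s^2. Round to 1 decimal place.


Step 1: 2*mu/r = 2 * 3.986e14 / 9.574483e+06 = 83262981.4059
Step 2: v_esc = sqrt(83262981.4059) = 9124.9 m/s

9124.9


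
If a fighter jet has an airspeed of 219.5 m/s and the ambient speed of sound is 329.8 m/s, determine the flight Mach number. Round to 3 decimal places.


Step 1: M = V / a = 219.5 / 329.8
Step 2: M = 0.666

0.666


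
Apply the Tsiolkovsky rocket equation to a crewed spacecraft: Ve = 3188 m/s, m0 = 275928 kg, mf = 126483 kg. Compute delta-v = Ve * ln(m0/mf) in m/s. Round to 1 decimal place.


Step 1: Mass ratio m0/mf = 275928 / 126483 = 2.181542
Step 2: ln(2.181542) = 0.780032
Step 3: delta-v = 3188 * 0.780032 = 2486.7 m/s

2486.7


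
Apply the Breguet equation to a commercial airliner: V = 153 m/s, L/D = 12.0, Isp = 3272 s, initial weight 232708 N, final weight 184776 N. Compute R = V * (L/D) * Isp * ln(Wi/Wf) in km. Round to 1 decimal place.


Step 1: Coefficient = V * (L/D) * Isp = 153 * 12.0 * 3272 = 6007392.0 m
Step 2: Wi/Wf = 232708 / 184776 = 1.259406
Step 3: ln(1.259406) = 0.23064
Step 4: R = 6007392.0 * 0.23064 = 1385545.9 m = 1385.5 km

1385.5


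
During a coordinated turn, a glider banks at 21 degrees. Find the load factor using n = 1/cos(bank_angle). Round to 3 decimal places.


Step 1: Convert 21 degrees to radians = 0.366519
Step 2: cos(21 deg) = 0.93358
Step 3: n = 1 / 0.93358 = 1.071

1.071


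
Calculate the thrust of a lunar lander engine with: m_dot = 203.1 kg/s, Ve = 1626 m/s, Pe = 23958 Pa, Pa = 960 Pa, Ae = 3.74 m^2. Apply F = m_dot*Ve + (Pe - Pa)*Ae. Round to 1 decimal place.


Step 1: Momentum thrust = m_dot * Ve = 203.1 * 1626 = 330240.6 N
Step 2: Pressure thrust = (Pe - Pa) * Ae = (23958 - 960) * 3.74 = 86012.52 N
Step 3: Total thrust F = 330240.6 + 86012.52 = 416253.1 N

416253.1


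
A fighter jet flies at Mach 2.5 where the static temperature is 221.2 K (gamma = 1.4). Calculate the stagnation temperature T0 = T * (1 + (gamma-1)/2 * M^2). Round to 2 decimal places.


Step 1: (gamma-1)/2 = 0.2
Step 2: M^2 = 6.25
Step 3: 1 + 0.2 * 6.25 = 2.25
Step 4: T0 = 221.2 * 2.25 = 497.70 K

497.70


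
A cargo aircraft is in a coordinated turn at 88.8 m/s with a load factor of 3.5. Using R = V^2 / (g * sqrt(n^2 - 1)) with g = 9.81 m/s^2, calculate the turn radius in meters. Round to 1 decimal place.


Step 1: V^2 = 88.8^2 = 7885.44
Step 2: n^2 - 1 = 3.5^2 - 1 = 11.25
Step 3: sqrt(11.25) = 3.354102
Step 4: R = 7885.44 / (9.81 * 3.354102) = 239.7 m

239.7


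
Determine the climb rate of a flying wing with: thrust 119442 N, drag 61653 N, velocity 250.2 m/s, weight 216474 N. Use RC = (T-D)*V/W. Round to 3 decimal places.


Step 1: Excess thrust = T - D = 119442 - 61653 = 57789 N
Step 2: Excess power = 57789 * 250.2 = 14458807.8 W
Step 3: RC = 14458807.8 / 216474 = 66.792 m/s

66.792


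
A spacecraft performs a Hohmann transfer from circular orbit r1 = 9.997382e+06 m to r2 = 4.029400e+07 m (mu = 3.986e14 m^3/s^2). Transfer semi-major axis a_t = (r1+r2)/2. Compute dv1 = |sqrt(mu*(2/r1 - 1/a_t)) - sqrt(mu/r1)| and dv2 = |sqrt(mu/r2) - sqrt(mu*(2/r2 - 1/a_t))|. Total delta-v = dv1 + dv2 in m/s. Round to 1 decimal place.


Step 1: Transfer semi-major axis a_t = (9.997382e+06 + 4.029400e+07) / 2 = 2.514569e+07 m
Step 2: v1 (circular at r1) = sqrt(mu/r1) = 6314.3 m/s
Step 3: v_t1 = sqrt(mu*(2/r1 - 1/a_t)) = 7993.08 m/s
Step 4: dv1 = |7993.08 - 6314.3| = 1678.77 m/s
Step 5: v2 (circular at r2) = 3145.2 m/s, v_t2 = 1983.17 m/s
Step 6: dv2 = |3145.2 - 1983.17| = 1162.03 m/s
Step 7: Total delta-v = 1678.77 + 1162.03 = 2840.8 m/s

2840.8


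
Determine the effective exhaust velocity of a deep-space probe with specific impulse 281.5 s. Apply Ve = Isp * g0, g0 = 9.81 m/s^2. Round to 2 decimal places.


Step 1: Ve = Isp * g0 = 281.5 * 9.81
Step 2: Ve = 2761.52 m/s

2761.52


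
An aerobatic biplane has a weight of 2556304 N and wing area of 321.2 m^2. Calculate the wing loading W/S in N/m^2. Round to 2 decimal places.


Step 1: Wing loading = W / S = 2556304 / 321.2
Step 2: Wing loading = 7958.61 N/m^2

7958.61


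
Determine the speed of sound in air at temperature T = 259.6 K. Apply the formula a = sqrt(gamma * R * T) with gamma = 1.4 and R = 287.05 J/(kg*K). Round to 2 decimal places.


Step 1: gamma * R * T = 1.4 * 287.05 * 259.6 = 104325.452
Step 2: a = sqrt(104325.452) = 322.99 m/s

322.99


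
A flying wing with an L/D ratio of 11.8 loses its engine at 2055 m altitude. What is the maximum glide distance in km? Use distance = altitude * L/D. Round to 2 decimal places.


Step 1: Glide distance = altitude * L/D = 2055 * 11.8 = 24249.0 m
Step 2: Convert to km: 24249.0 / 1000 = 24.25 km

24.25


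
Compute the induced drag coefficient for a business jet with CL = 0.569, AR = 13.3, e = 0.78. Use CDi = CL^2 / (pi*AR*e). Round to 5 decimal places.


Step 1: CL^2 = 0.569^2 = 0.323761
Step 2: pi * AR * e = 3.14159 * 13.3 * 0.78 = 32.590882
Step 3: CDi = 0.323761 / 32.590882 = 0.00993

0.00993


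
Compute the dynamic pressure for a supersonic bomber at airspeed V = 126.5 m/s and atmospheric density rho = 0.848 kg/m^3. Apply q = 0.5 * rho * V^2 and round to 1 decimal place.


Step 1: V^2 = 126.5^2 = 16002.25
Step 2: q = 0.5 * 0.848 * 16002.25
Step 3: q = 6785.0 Pa

6785.0


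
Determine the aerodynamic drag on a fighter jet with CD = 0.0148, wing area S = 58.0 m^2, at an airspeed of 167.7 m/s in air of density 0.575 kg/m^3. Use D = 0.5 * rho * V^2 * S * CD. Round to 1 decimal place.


Step 1: Dynamic pressure q = 0.5 * 0.575 * 167.7^2 = 8085.4459 Pa
Step 2: Drag D = q * S * CD = 8085.4459 * 58.0 * 0.0148
Step 3: D = 6940.5 N

6940.5


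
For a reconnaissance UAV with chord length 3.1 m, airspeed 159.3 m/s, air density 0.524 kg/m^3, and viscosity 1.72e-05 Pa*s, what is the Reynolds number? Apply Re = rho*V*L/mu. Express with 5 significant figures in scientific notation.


Step 1: Numerator = rho * V * L = 0.524 * 159.3 * 3.1 = 258.76692
Step 2: Re = 258.76692 / 1.72e-05
Step 3: Re = 1.5045e+07

1.5045e+07


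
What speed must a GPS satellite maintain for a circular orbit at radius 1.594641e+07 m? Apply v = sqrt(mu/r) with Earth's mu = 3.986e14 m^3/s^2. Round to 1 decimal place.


Step 1: mu / r = 3.986e14 / 1.594641e+07 = 24996221.7201
Step 2: v = sqrt(24996221.7201) = 4999.6 m/s

4999.6


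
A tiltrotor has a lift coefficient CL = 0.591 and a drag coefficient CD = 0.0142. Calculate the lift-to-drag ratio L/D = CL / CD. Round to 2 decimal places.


Step 1: L/D = CL / CD = 0.591 / 0.0142
Step 2: L/D = 41.62

41.62


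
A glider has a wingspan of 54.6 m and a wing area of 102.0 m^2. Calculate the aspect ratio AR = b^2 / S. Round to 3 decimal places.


Step 1: b^2 = 54.6^2 = 2981.16
Step 2: AR = 2981.16 / 102.0 = 29.227

29.227


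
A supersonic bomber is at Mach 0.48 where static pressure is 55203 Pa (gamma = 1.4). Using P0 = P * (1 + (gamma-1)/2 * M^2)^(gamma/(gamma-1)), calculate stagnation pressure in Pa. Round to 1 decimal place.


Step 1: (gamma-1)/2 * M^2 = 0.2 * 0.2304 = 0.04608
Step 2: 1 + 0.04608 = 1.04608
Step 3: Exponent gamma/(gamma-1) = 3.5
Step 4: P0 = 55203 * 1.04608^3.5 = 64630.8 Pa

64630.8


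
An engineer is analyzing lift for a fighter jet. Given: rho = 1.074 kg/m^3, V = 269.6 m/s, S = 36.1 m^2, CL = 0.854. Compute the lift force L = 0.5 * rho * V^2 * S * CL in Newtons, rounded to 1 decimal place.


Step 1: Calculate dynamic pressure q = 0.5 * 1.074 * 269.6^2 = 0.5 * 1.074 * 72684.16 = 39031.3939 Pa
Step 2: Multiply by wing area and lift coefficient: L = 39031.3939 * 36.1 * 0.854
Step 3: L = 1409033.3205 * 0.854 = 1203314.5 N

1203314.5


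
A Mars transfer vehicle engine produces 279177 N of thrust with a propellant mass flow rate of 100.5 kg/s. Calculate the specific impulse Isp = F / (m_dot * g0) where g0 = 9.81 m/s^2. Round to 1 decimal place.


Step 1: m_dot * g0 = 100.5 * 9.81 = 985.91
Step 2: Isp = 279177 / 985.91 = 283.2 s

283.2


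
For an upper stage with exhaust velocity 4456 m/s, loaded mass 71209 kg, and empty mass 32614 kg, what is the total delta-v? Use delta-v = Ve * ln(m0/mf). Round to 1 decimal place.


Step 1: Mass ratio m0/mf = 71209 / 32614 = 2.183388
Step 2: ln(2.183388) = 0.780878
Step 3: delta-v = 4456 * 0.780878 = 3479.6 m/s

3479.6


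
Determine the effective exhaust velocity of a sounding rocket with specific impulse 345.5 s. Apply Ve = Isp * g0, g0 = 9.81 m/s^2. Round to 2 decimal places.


Step 1: Ve = Isp * g0 = 345.5 * 9.81
Step 2: Ve = 3389.36 m/s

3389.36


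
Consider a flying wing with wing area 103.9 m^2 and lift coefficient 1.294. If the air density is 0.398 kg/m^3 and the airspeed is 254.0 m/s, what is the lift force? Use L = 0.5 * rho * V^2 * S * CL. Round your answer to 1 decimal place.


Step 1: Calculate dynamic pressure q = 0.5 * 0.398 * 254.0^2 = 0.5 * 0.398 * 64516.0 = 12838.684 Pa
Step 2: Multiply by wing area and lift coefficient: L = 12838.684 * 103.9 * 1.294
Step 3: L = 1333939.2676 * 1.294 = 1726117.4 N

1726117.4


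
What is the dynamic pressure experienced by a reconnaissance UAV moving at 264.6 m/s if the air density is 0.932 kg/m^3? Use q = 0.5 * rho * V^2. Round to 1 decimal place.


Step 1: V^2 = 264.6^2 = 70013.16
Step 2: q = 0.5 * 0.932 * 70013.16
Step 3: q = 32626.1 Pa

32626.1


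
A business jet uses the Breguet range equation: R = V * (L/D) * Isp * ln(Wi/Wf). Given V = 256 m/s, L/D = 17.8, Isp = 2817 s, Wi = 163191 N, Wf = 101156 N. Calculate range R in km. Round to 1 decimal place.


Step 1: Coefficient = V * (L/D) * Isp = 256 * 17.8 * 2817 = 12836505.6 m
Step 2: Wi/Wf = 163191 / 101156 = 1.613261
Step 3: ln(1.613261) = 0.478257
Step 4: R = 12836505.6 * 0.478257 = 6139154.0 m = 6139.2 km

6139.2


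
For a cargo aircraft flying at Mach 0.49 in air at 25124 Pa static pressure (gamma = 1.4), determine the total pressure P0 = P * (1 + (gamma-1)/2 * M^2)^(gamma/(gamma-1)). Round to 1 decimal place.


Step 1: (gamma-1)/2 * M^2 = 0.2 * 0.2401 = 0.04802
Step 2: 1 + 0.04802 = 1.04802
Step 3: Exponent gamma/(gamma-1) = 3.5
Step 4: P0 = 25124 * 1.04802^3.5 = 29606.2 Pa

29606.2


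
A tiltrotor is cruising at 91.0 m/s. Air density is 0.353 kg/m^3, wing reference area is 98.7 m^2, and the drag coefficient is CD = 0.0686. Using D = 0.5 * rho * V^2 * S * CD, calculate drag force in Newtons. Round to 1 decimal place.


Step 1: Dynamic pressure q = 0.5 * 0.353 * 91.0^2 = 1461.5965 Pa
Step 2: Drag D = q * S * CD = 1461.5965 * 98.7 * 0.0686
Step 3: D = 9896.2 N

9896.2


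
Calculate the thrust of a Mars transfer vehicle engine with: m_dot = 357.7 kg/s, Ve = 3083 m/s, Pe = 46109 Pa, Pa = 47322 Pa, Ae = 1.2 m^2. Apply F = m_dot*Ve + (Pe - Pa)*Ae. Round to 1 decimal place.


Step 1: Momentum thrust = m_dot * Ve = 357.7 * 3083 = 1102789.1 N
Step 2: Pressure thrust = (Pe - Pa) * Ae = (46109 - 47322) * 1.2 = -1455.6 N
Step 3: Total thrust F = 1102789.1 + -1455.6 = 1101333.5 N

1101333.5


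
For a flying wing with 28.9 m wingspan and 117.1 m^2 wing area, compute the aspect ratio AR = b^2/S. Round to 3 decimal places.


Step 1: b^2 = 28.9^2 = 835.21
Step 2: AR = 835.21 / 117.1 = 7.132

7.132


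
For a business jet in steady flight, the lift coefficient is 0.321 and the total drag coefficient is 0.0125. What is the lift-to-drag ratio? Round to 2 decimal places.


Step 1: L/D = CL / CD = 0.321 / 0.0125
Step 2: L/D = 25.68

25.68


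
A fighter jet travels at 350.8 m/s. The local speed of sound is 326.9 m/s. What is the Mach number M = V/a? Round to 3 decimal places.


Step 1: M = V / a = 350.8 / 326.9
Step 2: M = 1.073

1.073


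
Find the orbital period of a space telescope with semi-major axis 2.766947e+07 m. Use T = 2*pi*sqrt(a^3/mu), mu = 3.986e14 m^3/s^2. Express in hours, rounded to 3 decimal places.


Step 1: a^3 / mu = 2.118373e+22 / 3.986e14 = 5.314534e+07
Step 2: sqrt(5.314534e+07) = 7290.0854 s
Step 3: T = 2*pi * 7290.0854 = 45804.96 s
Step 4: T in hours = 45804.96 / 3600 = 12.724 hours

12.724


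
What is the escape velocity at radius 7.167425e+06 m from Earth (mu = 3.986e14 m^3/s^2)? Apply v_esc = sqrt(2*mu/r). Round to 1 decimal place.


Step 1: 2*mu/r = 2 * 3.986e14 / 7.167425e+06 = 111225440.0988
Step 2: v_esc = sqrt(111225440.0988) = 10546.3 m/s

10546.3


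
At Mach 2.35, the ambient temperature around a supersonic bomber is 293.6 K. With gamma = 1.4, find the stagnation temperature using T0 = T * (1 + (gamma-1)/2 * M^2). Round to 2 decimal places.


Step 1: (gamma-1)/2 = 0.2
Step 2: M^2 = 5.5225
Step 3: 1 + 0.2 * 5.5225 = 2.1045
Step 4: T0 = 293.6 * 2.1045 = 617.88 K

617.88


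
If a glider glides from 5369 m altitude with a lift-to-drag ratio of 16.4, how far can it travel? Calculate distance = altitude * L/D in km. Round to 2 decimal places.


Step 1: Glide distance = altitude * L/D = 5369 * 16.4 = 88051.6 m
Step 2: Convert to km: 88051.6 / 1000 = 88.05 km

88.05


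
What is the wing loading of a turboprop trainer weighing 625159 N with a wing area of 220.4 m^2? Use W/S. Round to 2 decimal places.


Step 1: Wing loading = W / S = 625159 / 220.4
Step 2: Wing loading = 2836.47 N/m^2

2836.47


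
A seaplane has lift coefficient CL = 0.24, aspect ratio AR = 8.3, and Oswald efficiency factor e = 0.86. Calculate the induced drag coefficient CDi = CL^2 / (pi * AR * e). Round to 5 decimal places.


Step 1: CL^2 = 0.24^2 = 0.0576
Step 2: pi * AR * e = 3.14159 * 8.3 * 0.86 = 22.424688
Step 3: CDi = 0.0576 / 22.424688 = 0.00257

0.00257


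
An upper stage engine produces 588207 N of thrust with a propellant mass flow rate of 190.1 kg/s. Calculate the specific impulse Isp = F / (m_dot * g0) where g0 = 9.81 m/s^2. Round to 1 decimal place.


Step 1: m_dot * g0 = 190.1 * 9.81 = 1864.88
Step 2: Isp = 588207 / 1864.88 = 315.4 s

315.4


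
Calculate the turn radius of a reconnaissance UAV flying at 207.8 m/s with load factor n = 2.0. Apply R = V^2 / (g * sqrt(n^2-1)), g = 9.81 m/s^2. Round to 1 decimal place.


Step 1: V^2 = 207.8^2 = 43180.84
Step 2: n^2 - 1 = 2.0^2 - 1 = 3.0
Step 3: sqrt(3.0) = 1.732051
Step 4: R = 43180.84 / (9.81 * 1.732051) = 2541.3 m

2541.3


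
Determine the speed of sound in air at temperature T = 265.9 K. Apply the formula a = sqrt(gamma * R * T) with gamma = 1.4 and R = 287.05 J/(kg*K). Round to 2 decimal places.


Step 1: gamma * R * T = 1.4 * 287.05 * 265.9 = 106857.233
Step 2: a = sqrt(106857.233) = 326.89 m/s

326.89


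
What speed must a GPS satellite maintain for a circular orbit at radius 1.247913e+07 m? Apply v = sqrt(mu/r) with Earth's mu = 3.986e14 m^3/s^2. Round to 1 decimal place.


Step 1: mu / r = 3.986e14 / 1.247913e+07 = 31941329.2433
Step 2: v = sqrt(31941329.2433) = 5651.7 m/s

5651.7


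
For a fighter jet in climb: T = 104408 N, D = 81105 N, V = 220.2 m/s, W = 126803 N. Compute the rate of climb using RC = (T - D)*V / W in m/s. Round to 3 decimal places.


Step 1: Excess thrust = T - D = 104408 - 81105 = 23303 N
Step 2: Excess power = 23303 * 220.2 = 5131320.6 W
Step 3: RC = 5131320.6 / 126803 = 40.467 m/s

40.467


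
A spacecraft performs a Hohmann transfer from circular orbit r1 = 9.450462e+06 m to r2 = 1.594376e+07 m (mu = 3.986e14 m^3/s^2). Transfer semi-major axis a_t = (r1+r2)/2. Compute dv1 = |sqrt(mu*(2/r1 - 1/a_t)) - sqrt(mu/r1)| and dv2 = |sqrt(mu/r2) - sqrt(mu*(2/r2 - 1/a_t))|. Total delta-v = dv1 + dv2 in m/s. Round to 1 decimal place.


Step 1: Transfer semi-major axis a_t = (9.450462e+06 + 1.594376e+07) / 2 = 1.269711e+07 m
Step 2: v1 (circular at r1) = sqrt(mu/r1) = 6494.45 m/s
Step 3: v_t1 = sqrt(mu*(2/r1 - 1/a_t)) = 7277.55 m/s
Step 4: dv1 = |7277.55 - 6494.45| = 783.1 m/s
Step 5: v2 (circular at r2) = 5000.04 m/s, v_t2 = 4313.67 m/s
Step 6: dv2 = |5000.04 - 4313.67| = 686.36 m/s
Step 7: Total delta-v = 783.1 + 686.36 = 1469.5 m/s

1469.5


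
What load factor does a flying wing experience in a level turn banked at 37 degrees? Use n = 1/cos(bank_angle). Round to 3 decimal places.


Step 1: Convert 37 degrees to radians = 0.645772
Step 2: cos(37 deg) = 0.798636
Step 3: n = 1 / 0.798636 = 1.252

1.252


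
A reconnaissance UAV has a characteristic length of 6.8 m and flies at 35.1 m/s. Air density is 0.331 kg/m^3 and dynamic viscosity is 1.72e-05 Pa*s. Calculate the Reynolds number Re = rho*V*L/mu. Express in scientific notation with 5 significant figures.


Step 1: Numerator = rho * V * L = 0.331 * 35.1 * 6.8 = 79.00308
Step 2: Re = 79.00308 / 1.72e-05
Step 3: Re = 4.5932e+06

4.5932e+06


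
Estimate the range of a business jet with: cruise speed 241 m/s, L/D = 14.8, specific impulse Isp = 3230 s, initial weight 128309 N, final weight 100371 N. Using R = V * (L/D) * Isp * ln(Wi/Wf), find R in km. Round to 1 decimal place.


Step 1: Coefficient = V * (L/D) * Isp = 241 * 14.8 * 3230 = 11520764.0 m
Step 2: Wi/Wf = 128309 / 100371 = 1.278347
Step 3: ln(1.278347) = 0.245568
Step 4: R = 11520764.0 * 0.245568 = 2829132.1 m = 2829.1 km

2829.1
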